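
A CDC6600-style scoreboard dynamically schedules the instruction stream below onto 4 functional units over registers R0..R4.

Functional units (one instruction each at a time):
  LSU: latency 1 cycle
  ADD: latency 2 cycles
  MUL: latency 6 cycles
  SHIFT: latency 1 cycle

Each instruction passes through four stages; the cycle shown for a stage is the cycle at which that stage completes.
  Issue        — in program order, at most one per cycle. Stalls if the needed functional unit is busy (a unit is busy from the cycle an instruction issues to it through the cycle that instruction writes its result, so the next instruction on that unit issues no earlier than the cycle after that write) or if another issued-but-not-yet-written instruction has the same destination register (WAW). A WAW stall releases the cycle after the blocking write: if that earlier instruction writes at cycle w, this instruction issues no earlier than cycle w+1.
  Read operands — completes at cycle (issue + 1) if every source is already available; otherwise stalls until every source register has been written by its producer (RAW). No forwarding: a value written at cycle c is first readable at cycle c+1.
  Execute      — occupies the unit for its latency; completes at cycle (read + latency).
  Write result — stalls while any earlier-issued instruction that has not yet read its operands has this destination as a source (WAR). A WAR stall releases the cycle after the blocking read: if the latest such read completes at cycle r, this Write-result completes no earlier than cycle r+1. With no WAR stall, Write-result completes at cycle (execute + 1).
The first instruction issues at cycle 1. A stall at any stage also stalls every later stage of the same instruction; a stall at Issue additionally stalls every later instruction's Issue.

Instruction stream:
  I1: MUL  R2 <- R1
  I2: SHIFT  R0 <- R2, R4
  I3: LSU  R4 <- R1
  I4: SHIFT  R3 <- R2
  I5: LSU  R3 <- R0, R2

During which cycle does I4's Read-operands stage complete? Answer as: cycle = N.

cycle = 14

  I1 | 1 | 2 | 8 | 9
  I2 | 2 | 10 | 11 | 12   RAW R2: wait I1 write@9
  I3 | 3 | 4 | 5 | 11   WAR R4: wait I2 read@10
  I4 | 13 | 14 | 15 | 16   struct: SHIFT busy until I2 writes@12
  I5 | 17 | 18 | 19 | 20   WAW R3: wait I4 write@16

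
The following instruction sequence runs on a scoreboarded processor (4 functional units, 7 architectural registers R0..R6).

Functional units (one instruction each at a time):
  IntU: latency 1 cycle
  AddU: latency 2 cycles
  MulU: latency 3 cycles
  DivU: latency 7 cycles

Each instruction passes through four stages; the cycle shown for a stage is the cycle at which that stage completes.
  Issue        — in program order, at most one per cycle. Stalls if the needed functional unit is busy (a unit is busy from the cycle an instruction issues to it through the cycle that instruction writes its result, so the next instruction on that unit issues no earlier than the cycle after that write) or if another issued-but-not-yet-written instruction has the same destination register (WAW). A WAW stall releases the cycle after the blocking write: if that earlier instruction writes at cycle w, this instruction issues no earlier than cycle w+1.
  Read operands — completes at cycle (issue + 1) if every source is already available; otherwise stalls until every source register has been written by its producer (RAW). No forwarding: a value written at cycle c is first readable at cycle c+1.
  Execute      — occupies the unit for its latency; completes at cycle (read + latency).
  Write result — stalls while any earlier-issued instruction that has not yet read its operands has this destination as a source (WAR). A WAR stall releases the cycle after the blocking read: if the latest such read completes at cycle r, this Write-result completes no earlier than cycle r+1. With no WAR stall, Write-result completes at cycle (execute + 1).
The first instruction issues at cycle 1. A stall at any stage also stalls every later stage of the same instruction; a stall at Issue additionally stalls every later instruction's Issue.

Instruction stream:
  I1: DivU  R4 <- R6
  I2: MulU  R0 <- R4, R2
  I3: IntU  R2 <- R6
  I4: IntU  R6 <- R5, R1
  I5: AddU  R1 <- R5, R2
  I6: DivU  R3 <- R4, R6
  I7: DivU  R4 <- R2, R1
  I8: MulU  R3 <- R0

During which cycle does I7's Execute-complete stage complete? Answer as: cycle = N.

[1] issue I1 (DivU)
[2] I1 read-ops, issue I2 (MulU)
[3] issue I3 (IntU)
[4] I3 read-ops
[5] I3 finished on IntU
[9] I1 finished on DivU
[10] I1→R4
[11] I2 read-ops
[12] I3→R2
[13] issue I4 (IntU)
[14] I2 finished on MulU, I4 read-ops, issue I5 (AddU)
[15] I2→R0, I4 finished on IntU, I5 read-ops, issue I6 (DivU)
[16] I4→R6
[17] I5 finished on AddU, I6 read-ops
[18] I5→R1
[24] I6 finished on DivU
[25] I6→R3
[26] issue I7 (DivU)
[27] I7 read-ops, issue I8 (MulU)
[28] I8 read-ops
[31] I8 finished on MulU
[32] I8→R3
[34] I7 finished on DivU
[35] I7→R4

cycle = 34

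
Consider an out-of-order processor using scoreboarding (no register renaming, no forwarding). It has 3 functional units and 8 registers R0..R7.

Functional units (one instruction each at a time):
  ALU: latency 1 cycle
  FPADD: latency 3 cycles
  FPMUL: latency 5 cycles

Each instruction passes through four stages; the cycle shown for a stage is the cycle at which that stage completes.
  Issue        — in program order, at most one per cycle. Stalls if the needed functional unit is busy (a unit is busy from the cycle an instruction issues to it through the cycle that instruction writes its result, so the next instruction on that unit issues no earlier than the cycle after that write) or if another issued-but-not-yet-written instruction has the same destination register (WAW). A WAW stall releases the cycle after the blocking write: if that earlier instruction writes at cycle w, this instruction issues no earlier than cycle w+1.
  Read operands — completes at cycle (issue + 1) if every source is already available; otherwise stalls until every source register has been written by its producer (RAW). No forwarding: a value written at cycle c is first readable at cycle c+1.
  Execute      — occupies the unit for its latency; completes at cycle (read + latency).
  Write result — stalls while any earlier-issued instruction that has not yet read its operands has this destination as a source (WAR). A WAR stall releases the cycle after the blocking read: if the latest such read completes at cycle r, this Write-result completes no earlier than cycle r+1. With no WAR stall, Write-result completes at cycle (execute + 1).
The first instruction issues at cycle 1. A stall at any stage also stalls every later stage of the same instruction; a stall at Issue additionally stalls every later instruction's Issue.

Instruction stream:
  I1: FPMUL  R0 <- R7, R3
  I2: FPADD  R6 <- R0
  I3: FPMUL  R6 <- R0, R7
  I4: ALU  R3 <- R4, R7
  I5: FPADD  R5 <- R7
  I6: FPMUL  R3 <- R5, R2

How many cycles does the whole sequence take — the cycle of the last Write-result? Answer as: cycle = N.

cycle = 29

1) issue 1, read 2, done 7, write 8
2) issue 2, read 9, done 12, write 13  <RAW R0: wait I1 write@8>
3) issue 14, read 15, done 20, write 21  <WAW R6: wait I2 write@13>
4) issue 15, read 16, done 17, write 18
5) issue 16, read 17, done 20, write 21
6) issue 22, read 23, done 28, write 29  <struct: FPMUL busy until I3 writes@21>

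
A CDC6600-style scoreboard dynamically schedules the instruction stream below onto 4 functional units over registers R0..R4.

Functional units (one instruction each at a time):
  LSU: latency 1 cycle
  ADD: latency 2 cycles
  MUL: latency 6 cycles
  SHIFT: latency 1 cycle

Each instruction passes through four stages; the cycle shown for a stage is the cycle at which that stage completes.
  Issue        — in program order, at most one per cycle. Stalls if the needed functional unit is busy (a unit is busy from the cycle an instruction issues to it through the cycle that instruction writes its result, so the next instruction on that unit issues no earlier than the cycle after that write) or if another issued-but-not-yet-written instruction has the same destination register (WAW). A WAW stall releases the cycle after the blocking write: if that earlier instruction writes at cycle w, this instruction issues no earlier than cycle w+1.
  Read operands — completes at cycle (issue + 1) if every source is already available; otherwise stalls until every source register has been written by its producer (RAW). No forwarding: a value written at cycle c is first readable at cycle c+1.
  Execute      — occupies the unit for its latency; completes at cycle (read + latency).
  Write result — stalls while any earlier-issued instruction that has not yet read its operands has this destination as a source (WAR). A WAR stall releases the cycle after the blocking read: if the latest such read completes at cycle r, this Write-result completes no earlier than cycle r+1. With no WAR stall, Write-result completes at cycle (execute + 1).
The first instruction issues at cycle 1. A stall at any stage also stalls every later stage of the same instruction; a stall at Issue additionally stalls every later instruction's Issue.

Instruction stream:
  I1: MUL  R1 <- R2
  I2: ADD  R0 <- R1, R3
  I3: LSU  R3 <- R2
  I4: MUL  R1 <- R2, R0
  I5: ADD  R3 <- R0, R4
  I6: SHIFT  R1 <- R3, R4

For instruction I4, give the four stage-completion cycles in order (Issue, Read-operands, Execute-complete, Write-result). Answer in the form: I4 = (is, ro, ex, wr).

I4 = (10, 14, 20, 21)

t=1  I1→MUL
t=2  I1 RO | I2→ADD
t=3  I3→LSU
t=4  I3 RO
t=5  I3 EX
t=8  I1 EX
t=9  I1 WR R1
t=10  I2 RO | I4→MUL
t=11  I3 WR R3
t=12  I2 EX
t=13  I2 WR R0
t=14  I4 RO | I5→ADD
t=15  I5 RO
t=17  I5 EX
t=18  I5 WR R3
t=20  I4 EX
t=21  I4 WR R1
t=22  I6→SHIFT
t=23  I6 RO
t=24  I6 EX
t=25  I6 WR R1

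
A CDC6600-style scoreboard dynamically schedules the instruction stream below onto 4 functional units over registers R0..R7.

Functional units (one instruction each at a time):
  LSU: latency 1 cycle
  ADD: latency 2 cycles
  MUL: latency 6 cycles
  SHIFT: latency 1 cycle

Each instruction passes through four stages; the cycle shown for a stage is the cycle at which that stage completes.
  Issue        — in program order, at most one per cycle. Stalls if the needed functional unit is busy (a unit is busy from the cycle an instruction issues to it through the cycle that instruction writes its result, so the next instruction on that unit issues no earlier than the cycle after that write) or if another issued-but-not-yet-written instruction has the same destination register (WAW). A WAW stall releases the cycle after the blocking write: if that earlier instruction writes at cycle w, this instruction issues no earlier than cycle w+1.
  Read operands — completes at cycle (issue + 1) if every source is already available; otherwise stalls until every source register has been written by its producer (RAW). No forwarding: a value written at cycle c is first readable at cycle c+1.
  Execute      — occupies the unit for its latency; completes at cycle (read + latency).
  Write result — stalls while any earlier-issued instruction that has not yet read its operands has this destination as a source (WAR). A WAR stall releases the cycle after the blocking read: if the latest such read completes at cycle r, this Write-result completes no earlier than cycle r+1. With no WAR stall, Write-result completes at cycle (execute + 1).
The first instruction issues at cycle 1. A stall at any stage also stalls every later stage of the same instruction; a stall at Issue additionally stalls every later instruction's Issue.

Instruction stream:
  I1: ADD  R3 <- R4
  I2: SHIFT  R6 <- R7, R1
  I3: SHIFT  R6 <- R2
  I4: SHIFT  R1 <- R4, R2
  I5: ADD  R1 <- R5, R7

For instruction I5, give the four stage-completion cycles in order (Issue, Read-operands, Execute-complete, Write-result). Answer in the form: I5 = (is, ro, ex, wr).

[1] issue I1 (ADD)
[2] I1 read-ops | issue I2 (SHIFT)
[3] I2 read-ops
[4] I1 finished on ADD | I2 finished on SHIFT
[5] I1→R3 | I2→R6
[6] issue I3 (SHIFT)
[7] I3 read-ops
[8] I3 finished on SHIFT
[9] I3→R6
[10] issue I4 (SHIFT)
[11] I4 read-ops
[12] I4 finished on SHIFT
[13] I4→R1
[14] issue I5 (ADD)
[15] I5 read-ops
[17] I5 finished on ADD
[18] I5→R1

I5 = (14, 15, 17, 18)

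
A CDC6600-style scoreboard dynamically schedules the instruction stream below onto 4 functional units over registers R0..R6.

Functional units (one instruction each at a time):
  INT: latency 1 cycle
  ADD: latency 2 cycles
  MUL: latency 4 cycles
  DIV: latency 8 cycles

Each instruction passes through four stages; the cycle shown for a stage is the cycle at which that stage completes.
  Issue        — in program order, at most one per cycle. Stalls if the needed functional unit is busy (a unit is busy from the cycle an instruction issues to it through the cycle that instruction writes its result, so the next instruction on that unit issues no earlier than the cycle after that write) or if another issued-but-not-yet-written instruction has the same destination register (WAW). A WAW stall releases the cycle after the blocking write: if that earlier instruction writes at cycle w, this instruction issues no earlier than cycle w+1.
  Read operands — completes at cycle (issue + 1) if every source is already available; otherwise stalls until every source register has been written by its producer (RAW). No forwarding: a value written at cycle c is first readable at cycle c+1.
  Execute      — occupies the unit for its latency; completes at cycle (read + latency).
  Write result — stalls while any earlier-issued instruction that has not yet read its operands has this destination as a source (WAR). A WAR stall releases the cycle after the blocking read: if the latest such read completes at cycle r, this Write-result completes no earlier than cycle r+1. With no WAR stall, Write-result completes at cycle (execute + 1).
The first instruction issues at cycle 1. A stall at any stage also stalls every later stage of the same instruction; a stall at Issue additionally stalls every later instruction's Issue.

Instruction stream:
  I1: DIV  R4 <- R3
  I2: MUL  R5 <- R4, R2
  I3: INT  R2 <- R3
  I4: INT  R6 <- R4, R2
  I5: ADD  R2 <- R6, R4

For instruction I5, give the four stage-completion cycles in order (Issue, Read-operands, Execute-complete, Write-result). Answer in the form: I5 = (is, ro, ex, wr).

I5 = (15, 18, 20, 21)

  I1 | 1 | 2 | 10 | 11
  I2 | 2 | 12 | 16 | 17   RAW R4: wait I1 write@11
  I3 | 3 | 4 | 5 | 13   WAR R2: wait I2 read@12
  I4 | 14 | 15 | 16 | 17   struct: INT busy until I3 writes@13
  I5 | 15 | 18 | 20 | 21   RAW R6: wait I4 write@17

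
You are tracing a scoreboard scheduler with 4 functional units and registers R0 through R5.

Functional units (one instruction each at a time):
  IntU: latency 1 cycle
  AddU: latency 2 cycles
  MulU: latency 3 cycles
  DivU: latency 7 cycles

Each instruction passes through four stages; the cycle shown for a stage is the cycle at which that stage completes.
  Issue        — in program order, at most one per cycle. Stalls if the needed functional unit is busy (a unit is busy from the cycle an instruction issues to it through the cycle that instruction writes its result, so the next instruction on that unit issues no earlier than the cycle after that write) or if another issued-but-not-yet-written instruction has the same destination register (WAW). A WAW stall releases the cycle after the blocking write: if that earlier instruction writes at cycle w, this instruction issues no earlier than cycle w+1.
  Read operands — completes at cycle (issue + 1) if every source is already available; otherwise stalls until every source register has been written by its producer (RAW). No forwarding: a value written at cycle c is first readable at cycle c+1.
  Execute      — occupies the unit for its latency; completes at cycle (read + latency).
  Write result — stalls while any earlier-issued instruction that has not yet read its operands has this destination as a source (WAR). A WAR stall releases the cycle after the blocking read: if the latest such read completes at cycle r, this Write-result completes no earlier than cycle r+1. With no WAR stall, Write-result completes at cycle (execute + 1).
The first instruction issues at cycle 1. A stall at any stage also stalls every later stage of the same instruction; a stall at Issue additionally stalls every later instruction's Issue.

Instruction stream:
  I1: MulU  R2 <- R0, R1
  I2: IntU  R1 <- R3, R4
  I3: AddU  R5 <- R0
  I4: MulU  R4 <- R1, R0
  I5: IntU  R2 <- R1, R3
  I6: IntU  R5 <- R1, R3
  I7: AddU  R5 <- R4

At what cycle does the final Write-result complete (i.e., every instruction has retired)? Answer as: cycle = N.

cycle = 20

I1 -> (1, 2, 5, 6)
I2 -> (2, 3, 4, 5)
I3 -> (3, 4, 6, 7)
I4 -> (7, 8, 11, 12)  // struct: MulU busy until I1 writes@6
I5 -> (8, 9, 10, 11)
I6 -> (12, 13, 14, 15)  // struct: IntU busy until I5 writes@11
I7 -> (16, 17, 19, 20)  // WAW R5: wait I6 write@15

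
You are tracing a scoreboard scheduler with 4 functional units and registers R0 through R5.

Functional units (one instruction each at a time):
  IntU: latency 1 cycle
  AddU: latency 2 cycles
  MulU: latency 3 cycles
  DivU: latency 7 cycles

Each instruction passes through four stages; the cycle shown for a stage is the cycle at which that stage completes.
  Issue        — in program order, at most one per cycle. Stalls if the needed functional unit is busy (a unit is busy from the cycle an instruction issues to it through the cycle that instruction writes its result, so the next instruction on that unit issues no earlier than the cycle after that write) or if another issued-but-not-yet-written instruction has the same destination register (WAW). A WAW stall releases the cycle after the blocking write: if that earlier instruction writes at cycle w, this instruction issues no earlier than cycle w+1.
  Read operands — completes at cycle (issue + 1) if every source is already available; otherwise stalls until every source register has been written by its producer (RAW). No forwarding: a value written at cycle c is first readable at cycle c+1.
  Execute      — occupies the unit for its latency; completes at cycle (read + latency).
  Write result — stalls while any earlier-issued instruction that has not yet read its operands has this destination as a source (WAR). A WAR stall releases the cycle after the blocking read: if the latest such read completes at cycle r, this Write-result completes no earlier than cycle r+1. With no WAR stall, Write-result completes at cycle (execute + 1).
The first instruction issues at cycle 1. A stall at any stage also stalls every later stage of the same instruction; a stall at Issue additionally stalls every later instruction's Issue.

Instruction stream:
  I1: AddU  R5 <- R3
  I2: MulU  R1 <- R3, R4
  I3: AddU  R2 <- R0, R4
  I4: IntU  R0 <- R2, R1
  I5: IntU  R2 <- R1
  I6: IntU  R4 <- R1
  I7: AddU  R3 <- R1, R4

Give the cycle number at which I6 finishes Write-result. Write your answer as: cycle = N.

cycle = 21

[I1] 1/2/4/5
[I2] 2/3/6/7
[I3] 6/7/9/10  (struct: AddU busy until I1 writes@5)
[I4] 7/11/12/13  (RAW R2: wait I3 write@10)
[I5] 14/15/16/17  (struct: IntU busy until I4 writes@13)
[I6] 18/19/20/21  (struct: IntU busy until I5 writes@17)
[I7] 19/22/24/25  (RAW R4: wait I6 write@21)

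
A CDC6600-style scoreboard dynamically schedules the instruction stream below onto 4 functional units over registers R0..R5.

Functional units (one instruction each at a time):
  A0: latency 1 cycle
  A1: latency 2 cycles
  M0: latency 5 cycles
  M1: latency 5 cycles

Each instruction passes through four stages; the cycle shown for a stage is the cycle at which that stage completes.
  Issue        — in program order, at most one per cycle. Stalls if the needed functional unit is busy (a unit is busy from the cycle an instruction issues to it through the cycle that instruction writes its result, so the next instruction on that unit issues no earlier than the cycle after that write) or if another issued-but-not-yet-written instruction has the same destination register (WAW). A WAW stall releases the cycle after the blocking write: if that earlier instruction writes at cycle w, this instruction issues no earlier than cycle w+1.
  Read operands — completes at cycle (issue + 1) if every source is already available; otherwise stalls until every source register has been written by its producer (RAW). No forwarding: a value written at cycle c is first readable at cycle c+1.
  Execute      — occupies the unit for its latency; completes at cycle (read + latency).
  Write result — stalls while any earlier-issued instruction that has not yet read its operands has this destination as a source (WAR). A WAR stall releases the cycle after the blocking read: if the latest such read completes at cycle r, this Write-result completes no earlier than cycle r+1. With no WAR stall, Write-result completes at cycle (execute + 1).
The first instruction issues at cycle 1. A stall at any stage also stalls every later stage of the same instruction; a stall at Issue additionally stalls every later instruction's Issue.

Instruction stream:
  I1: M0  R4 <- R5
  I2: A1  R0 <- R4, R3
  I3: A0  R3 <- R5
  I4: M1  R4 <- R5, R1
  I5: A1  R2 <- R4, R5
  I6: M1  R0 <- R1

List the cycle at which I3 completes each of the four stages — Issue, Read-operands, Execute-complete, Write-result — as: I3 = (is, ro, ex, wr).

I3 = (3, 4, 5, 10)

I1  is:1  ro:2  ex:7  wr:8
I2  is:2  ro:9  ex:11  wr:12  — RAW R4: wait I1 write@8
I3  is:3  ro:4  ex:5  wr:10  — WAR R3: wait I2 read@9
I4  is:9  ro:10  ex:15  wr:16  — WAW R4: wait I1 write@8
I5  is:13  ro:17  ex:19  wr:20  — struct: A1 busy until I2 writes@12, RAW R4: wait I4 write@16
I6  is:17  ro:18  ex:23  wr:24  — struct: M1 busy until I4 writes@16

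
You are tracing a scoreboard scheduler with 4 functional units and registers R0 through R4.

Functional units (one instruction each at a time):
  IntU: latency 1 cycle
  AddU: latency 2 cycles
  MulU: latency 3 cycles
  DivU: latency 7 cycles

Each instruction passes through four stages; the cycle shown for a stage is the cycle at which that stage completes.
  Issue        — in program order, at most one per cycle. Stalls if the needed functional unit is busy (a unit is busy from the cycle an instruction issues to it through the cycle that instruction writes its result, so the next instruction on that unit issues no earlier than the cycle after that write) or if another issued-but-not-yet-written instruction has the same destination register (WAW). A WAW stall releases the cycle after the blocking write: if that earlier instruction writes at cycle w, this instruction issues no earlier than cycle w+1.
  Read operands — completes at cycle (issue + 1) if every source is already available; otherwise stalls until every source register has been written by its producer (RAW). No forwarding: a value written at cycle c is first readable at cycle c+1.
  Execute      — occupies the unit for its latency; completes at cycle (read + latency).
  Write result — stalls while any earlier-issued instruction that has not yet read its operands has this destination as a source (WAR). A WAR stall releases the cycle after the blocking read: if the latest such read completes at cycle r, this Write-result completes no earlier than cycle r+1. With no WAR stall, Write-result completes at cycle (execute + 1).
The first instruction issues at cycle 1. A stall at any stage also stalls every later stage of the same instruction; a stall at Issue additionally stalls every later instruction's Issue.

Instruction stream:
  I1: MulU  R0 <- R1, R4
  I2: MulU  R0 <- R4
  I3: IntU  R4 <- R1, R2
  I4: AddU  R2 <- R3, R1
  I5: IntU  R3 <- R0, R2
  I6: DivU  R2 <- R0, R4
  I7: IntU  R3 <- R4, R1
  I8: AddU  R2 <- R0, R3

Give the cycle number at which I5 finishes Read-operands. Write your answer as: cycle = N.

[1] I1 dispatched to MulU
[2] I1 operands ready
[5] I1 complete
[6] R0←I1
[7] I2 dispatched to MulU
[8] I2 operands ready; I3 dispatched to IntU
[9] I3 operands ready; I4 dispatched to AddU
[10] I3 complete; I4 operands ready
[11] I2 complete; R4←I3
[12] R0←I2; I4 complete; I5 dispatched to IntU
[13] R2←I4
[14] I5 operands ready; I6 dispatched to DivU
[15] I5 complete; I6 operands ready
[16] R3←I5
[17] I7 dispatched to IntU
[18] I7 operands ready
[19] I7 complete
[20] R3←I7
[22] I6 complete
[23] R2←I6
[24] I8 dispatched to AddU
[25] I8 operands ready
[27] I8 complete
[28] R2←I8

cycle = 14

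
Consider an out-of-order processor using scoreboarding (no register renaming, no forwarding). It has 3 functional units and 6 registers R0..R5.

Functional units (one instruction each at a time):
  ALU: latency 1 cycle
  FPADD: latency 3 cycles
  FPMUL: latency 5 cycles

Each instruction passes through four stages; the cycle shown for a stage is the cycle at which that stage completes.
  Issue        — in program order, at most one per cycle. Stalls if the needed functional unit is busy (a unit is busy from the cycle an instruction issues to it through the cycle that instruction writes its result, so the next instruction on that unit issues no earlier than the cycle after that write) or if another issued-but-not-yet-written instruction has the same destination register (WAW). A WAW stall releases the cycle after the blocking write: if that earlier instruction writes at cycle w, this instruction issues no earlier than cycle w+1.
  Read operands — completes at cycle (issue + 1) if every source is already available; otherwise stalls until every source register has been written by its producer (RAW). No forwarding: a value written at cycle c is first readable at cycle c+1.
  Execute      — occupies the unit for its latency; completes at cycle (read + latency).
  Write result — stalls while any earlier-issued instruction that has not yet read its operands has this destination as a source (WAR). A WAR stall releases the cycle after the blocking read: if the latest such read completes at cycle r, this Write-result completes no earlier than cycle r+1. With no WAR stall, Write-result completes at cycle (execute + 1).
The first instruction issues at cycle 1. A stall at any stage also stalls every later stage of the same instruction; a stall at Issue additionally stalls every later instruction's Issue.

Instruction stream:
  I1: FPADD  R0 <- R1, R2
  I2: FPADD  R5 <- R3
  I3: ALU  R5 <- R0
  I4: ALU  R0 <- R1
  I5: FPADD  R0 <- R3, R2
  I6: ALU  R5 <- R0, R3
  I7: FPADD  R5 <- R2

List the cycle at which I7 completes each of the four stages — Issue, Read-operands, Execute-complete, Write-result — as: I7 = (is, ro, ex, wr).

cycle 1: I1 issues→FPADD
cycle 2: I1 reads
cycle 5: I1 exec-done
cycle 6: I1 writes R0
cycle 7: I2 issues→FPADD
cycle 8: I2 reads
cycle 11: I2 exec-done
cycle 12: I2 writes R5
cycle 13: I3 issues→ALU
cycle 14: I3 reads
cycle 15: I3 exec-done
cycle 16: I3 writes R5
cycle 17: I4 issues→ALU
cycle 18: I4 reads
cycle 19: I4 exec-done
cycle 20: I4 writes R0
cycle 21: I5 issues→FPADD
cycle 22: I5 reads · I6 issues→ALU
cycle 25: I5 exec-done
cycle 26: I5 writes R0
cycle 27: I6 reads
cycle 28: I6 exec-done
cycle 29: I6 writes R5
cycle 30: I7 issues→FPADD
cycle 31: I7 reads
cycle 34: I7 exec-done
cycle 35: I7 writes R5

I7 = (30, 31, 34, 35)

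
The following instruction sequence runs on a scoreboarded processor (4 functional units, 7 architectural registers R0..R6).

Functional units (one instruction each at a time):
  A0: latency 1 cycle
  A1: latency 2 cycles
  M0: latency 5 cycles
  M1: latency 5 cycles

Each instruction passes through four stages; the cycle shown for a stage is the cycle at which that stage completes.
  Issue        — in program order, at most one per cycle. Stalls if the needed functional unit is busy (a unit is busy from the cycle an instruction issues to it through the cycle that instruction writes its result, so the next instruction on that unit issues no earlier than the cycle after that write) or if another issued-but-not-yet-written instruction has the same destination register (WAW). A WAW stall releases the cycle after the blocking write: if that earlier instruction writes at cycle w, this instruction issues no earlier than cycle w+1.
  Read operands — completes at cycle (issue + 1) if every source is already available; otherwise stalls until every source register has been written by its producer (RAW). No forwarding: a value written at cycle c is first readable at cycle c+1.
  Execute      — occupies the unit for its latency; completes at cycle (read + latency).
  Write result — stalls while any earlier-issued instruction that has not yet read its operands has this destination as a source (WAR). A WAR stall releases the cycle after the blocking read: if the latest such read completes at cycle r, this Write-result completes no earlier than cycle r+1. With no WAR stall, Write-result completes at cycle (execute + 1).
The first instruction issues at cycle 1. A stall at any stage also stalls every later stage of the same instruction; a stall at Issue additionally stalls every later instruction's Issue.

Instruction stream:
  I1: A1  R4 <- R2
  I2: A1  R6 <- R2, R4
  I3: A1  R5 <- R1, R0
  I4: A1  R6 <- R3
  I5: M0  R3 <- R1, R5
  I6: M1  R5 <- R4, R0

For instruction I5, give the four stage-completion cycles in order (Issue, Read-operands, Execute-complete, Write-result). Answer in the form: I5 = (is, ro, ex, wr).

c1: I1 dispatched to A1
c2: I1 operands ready
c4: I1 complete
c5: R4←I1
c6: I2 dispatched to A1
c7: I2 operands ready
c9: I2 complete
c10: R6←I2
c11: I3 dispatched to A1
c12: I3 operands ready
c14: I3 complete
c15: R5←I3
c16: I4 dispatched to A1
c17: I4 operands ready; I5 dispatched to M0
c18: I5 operands ready; I6 dispatched to M1
c19: I4 complete; I6 operands ready
c20: R6←I4
c23: I5 complete
c24: R3←I5; I6 complete
c25: R5←I6

I5 = (17, 18, 23, 24)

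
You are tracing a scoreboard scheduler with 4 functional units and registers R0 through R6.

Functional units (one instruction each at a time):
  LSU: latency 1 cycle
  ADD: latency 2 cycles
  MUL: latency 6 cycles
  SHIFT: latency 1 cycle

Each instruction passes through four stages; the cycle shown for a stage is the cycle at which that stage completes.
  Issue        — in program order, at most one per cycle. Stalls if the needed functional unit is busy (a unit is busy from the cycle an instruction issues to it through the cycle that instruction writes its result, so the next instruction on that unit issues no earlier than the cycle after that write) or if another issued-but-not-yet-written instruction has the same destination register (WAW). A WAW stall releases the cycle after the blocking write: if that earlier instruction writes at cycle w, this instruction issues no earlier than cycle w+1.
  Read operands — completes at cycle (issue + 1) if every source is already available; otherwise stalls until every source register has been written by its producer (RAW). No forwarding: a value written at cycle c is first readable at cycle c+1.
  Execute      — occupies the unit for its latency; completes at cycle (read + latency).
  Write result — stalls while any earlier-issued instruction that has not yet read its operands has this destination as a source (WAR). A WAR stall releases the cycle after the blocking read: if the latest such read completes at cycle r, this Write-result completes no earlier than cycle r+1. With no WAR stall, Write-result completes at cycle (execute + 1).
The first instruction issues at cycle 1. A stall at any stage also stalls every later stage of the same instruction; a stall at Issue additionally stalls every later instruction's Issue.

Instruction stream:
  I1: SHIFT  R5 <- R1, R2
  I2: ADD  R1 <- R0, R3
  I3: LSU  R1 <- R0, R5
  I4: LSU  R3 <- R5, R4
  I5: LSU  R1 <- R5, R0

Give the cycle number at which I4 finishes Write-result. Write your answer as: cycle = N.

cycle 1: issue I1 (SHIFT)
cycle 2: I1 read-ops · issue I2 (ADD)
cycle 3: I1 finished on SHIFT · I2 read-ops
cycle 4: I1→R5
cycle 5: I2 finished on ADD
cycle 6: I2→R1
cycle 7: issue I3 (LSU)
cycle 8: I3 read-ops
cycle 9: I3 finished on LSU
cycle 10: I3→R1
cycle 11: issue I4 (LSU)
cycle 12: I4 read-ops
cycle 13: I4 finished on LSU
cycle 14: I4→R3
cycle 15: issue I5 (LSU)
cycle 16: I5 read-ops
cycle 17: I5 finished on LSU
cycle 18: I5→R1

cycle = 14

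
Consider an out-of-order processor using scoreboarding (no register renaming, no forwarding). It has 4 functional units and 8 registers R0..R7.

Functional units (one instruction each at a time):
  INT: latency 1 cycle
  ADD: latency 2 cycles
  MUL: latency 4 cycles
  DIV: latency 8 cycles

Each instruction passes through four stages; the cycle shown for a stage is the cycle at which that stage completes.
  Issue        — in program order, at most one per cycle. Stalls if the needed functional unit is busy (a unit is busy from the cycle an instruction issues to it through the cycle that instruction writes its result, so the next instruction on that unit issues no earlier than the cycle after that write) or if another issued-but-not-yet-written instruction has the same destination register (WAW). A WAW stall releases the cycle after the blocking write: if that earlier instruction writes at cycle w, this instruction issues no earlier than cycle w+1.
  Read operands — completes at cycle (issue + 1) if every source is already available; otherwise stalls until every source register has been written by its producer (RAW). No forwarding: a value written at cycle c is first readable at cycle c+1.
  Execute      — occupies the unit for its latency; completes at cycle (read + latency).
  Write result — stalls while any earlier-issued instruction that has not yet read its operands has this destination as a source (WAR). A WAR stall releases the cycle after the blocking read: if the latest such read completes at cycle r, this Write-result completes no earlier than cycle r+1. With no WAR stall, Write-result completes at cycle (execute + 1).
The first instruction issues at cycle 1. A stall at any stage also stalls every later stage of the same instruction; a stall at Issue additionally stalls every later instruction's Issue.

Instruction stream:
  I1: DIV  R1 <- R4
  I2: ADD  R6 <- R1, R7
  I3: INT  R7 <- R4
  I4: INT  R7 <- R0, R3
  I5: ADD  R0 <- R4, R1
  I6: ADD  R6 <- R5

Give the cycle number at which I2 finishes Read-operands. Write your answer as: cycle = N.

  I1 | 1 | 2 | 10 | 11
  I2 | 2 | 12 | 14 | 15   RAW R1: wait I1 write@11
  I3 | 3 | 4 | 5 | 13   WAR R7: wait I2 read@12
  I4 | 14 | 15 | 16 | 17   struct: INT busy until I3 writes@13
  I5 | 16 | 17 | 19 | 20   struct: ADD busy until I2 writes@15
  I6 | 21 | 22 | 24 | 25   struct: ADD busy until I5 writes@20

cycle = 12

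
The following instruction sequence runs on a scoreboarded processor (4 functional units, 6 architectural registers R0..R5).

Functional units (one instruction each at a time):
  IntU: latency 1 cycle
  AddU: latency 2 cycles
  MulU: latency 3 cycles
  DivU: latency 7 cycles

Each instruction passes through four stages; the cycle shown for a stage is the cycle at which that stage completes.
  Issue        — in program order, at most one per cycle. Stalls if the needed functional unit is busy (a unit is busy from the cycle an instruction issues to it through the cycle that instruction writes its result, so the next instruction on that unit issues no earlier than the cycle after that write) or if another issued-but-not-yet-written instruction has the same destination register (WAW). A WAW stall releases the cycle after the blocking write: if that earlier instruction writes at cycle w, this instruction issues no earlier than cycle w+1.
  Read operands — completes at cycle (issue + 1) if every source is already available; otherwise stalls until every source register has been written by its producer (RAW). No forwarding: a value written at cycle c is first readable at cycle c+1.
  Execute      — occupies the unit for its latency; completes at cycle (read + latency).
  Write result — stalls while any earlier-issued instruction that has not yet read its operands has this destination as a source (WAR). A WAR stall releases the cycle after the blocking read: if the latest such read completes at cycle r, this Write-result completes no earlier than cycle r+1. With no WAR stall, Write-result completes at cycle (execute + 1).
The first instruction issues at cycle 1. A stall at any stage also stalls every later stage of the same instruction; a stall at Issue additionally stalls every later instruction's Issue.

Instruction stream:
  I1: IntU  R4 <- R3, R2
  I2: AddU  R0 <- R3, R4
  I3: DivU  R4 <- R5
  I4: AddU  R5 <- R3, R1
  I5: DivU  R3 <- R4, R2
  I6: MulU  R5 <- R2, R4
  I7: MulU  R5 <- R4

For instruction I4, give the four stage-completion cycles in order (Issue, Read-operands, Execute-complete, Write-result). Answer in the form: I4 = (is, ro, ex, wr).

[I1] 1/2/3/4
[I2] 2/5/7/8  (RAW R4: wait I1 write@4)
[I3] 5/6/13/14  (WAW R4: wait I1 write@4)
[I4] 9/10/12/13  (struct: AddU busy until I2 writes@8)
[I5] 15/16/23/24  (struct: DivU busy until I3 writes@14)
[I6] 16/17/20/21
[I7] 22/23/26/27  (struct: MulU busy until I6 writes@21)

I4 = (9, 10, 12, 13)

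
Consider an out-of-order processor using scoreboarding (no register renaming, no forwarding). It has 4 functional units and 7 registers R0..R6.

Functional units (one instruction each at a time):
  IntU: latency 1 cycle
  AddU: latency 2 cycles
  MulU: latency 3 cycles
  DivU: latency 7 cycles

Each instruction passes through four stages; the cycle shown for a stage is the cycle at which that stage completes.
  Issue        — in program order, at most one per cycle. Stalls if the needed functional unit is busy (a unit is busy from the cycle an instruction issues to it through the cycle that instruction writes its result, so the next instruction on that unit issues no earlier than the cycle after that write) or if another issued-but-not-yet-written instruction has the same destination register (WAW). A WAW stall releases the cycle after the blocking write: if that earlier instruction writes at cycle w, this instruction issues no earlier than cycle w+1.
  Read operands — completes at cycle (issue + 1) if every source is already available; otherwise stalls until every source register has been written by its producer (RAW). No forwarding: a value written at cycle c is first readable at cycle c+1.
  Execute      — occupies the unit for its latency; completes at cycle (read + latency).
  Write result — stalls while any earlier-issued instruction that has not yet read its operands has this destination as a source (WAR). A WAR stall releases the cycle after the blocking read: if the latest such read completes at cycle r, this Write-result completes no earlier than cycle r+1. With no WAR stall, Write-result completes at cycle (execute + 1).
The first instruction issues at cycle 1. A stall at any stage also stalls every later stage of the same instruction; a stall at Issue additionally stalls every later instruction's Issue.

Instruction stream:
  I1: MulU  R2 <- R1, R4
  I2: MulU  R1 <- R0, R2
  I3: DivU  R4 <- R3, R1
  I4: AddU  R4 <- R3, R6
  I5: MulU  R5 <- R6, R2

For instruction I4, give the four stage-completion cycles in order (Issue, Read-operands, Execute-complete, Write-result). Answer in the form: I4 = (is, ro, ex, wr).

I4 = (22, 23, 25, 26)

t=1  I1→MulU
t=2  I1 RO
t=5  I1 EX
t=6  I1 WR R2
t=7  I2→MulU
t=8  I2 RO; I3→DivU
t=11  I2 EX
t=12  I2 WR R1
t=13  I3 RO
t=20  I3 EX
t=21  I3 WR R4
t=22  I4→AddU
t=23  I4 RO; I5→MulU
t=24  I5 RO
t=25  I4 EX
t=26  I4 WR R4
t=27  I5 EX
t=28  I5 WR R5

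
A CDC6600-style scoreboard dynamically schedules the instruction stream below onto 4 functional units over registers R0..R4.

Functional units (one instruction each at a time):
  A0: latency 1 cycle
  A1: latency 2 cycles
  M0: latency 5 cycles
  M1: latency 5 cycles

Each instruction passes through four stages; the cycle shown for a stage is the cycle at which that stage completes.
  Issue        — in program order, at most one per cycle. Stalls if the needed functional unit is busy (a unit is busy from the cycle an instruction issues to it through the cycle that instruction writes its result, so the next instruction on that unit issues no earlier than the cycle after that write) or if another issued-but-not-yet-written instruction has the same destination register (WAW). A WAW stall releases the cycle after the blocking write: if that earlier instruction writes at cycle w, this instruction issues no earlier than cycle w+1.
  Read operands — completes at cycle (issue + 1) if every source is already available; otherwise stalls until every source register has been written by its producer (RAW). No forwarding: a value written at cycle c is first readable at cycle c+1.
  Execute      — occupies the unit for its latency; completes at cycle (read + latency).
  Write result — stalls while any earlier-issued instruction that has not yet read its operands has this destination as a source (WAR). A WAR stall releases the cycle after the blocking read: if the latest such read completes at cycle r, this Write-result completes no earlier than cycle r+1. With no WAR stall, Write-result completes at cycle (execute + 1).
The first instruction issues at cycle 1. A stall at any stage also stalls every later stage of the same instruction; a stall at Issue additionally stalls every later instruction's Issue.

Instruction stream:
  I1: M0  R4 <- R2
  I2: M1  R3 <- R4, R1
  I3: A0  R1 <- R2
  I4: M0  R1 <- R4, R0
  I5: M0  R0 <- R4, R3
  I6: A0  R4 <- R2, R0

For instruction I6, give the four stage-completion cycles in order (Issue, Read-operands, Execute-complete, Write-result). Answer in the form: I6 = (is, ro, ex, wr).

I6 = (20, 27, 28, 29)

I1: IS=1 RO=2 EX=7 WR=8
I2: IS=2 RO=9 EX=14 WR=15  [RAW R4: wait I1 write@8]
I3: IS=3 RO=4 EX=5 WR=10  [WAR R1: wait I2 read@9]
I4: IS=11 RO=12 EX=17 WR=18  [WAW R1: wait I3 write@10]
I5: IS=19 RO=20 EX=25 WR=26  [struct: M0 busy until I4 writes@18]
I6: IS=20 RO=27 EX=28 WR=29  [RAW R0: wait I5 write@26]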